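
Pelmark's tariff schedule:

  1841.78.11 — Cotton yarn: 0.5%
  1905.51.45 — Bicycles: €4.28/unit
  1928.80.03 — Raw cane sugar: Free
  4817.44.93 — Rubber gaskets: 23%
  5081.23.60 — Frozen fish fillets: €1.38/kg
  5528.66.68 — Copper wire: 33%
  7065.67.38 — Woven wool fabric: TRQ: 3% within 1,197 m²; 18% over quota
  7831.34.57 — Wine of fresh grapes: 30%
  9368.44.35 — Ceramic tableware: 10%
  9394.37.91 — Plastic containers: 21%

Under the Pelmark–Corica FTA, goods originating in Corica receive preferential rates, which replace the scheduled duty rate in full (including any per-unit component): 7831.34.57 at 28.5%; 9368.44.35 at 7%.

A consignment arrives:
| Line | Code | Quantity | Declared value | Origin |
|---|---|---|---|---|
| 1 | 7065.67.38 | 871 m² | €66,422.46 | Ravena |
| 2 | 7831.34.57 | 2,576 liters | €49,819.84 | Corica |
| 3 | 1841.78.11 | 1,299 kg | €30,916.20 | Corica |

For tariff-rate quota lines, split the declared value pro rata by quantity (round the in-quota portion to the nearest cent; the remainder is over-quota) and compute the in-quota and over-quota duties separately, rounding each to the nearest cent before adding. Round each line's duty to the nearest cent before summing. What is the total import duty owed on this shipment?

Line 1 (7065.67.38, Ravena, 871 m², €66,422.46):
Code 7065.67.38 is under a tariff-rate quota (threshold 1,197 m²). Quantity 871 m² is within the quota, so the in-quota rate 3% applies to the full value.
Duty = €66,422.46 × 3% = €1,992.67.
Line 2 (7831.34.57, Corica, 2,576 liters, €49,819.84):
Base rate for 7831.34.57 is 30%.
Origin Corica qualifies under the Pelmark–Corica agreement and 7831.34.57 is covered: preferential rate 28.5% applies instead.
Duty = €49,819.84 × 28.5% = €14,198.65.
Line 3 (1841.78.11, Corica, 1,299 kg, €30,916.20):
Base rate for 1841.78.11 is 0.5%.
Origin Corica is the FTA partner but 1841.78.11 is not on the preference list; base rate stands.
Duty = €30,916.20 × 0.5% = €154.58.
Total = €1,992.67 + €14,198.65 + €154.58 = €16,345.90.

€16,345.90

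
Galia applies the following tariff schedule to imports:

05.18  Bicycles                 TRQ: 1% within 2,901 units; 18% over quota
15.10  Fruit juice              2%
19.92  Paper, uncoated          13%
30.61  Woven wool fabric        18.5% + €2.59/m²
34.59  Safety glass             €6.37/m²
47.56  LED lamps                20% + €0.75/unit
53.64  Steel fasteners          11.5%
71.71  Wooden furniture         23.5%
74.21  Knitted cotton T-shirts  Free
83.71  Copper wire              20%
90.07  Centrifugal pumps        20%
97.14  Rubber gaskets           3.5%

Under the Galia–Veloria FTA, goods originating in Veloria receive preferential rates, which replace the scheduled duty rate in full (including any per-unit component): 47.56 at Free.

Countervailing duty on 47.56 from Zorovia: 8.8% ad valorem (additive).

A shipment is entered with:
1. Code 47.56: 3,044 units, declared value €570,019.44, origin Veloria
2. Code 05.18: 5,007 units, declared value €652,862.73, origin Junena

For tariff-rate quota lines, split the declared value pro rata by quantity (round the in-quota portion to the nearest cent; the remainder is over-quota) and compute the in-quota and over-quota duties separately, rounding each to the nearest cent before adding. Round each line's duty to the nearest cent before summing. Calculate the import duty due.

€53,210.85

Line 1 (47.56, Veloria, 3,044 units, €570,019.44):
Base rate for 47.56 is 20% + €0.75/unit.
Origin Veloria qualifies under the Galia–Veloria agreement and 47.56 is covered: preferential rate Free applies instead.
The additional-duty order on 47.56 targets Zorovia, not Veloria; it does not apply.
Duty = €570,019.44 × 0% = €0.00.
Line 2 (05.18, Junena, 5,007 units, €652,862.73):
Code 05.18 is under a tariff-rate quota (threshold 2,901 units). In-quota: 2,901 units at 1%; over-quota: 2,106 units at 18%.
Pro-rata value split: in-quota = €652,862.73 × 2,901/5,007 = €378,261.39; over-quota = €652,862.73 − €378,261.39 = €274,601.34.
In-quota duty = €378,261.39 × 1% = €3,782.61. Over-quota duty = €274,601.34 × 18% = €49,428.24.
Line duty = €3,782.61 + €49,428.24 = €53,210.85.
Total = €0.00 + €53,210.85 = €53,210.85.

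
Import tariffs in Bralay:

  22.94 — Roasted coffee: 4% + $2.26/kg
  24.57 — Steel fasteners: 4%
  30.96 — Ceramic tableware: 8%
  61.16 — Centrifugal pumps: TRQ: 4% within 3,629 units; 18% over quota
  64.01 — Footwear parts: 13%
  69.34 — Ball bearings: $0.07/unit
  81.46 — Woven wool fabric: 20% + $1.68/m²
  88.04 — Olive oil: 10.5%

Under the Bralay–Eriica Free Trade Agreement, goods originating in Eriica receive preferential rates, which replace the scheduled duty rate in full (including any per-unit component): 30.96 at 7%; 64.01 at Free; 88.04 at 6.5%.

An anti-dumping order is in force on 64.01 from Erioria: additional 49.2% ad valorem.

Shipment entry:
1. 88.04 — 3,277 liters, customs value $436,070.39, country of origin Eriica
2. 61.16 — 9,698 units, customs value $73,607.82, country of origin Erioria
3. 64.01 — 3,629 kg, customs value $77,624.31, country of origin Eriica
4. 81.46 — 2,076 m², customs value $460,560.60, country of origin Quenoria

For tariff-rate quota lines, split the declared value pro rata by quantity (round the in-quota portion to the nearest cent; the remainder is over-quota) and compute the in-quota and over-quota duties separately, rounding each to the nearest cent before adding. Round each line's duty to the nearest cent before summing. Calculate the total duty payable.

$133,337.61

Line 1 (88.04, Eriica, 3,277 liters, $436,070.39):
Base rate for 88.04 is 10.5%.
Origin Eriica qualifies under the Bralay–Eriica agreement and 88.04 is covered: preferential rate 6.5% applies instead.
Duty = $436,070.39 × 6.5% = $28,344.58.
Line 2 (61.16, Erioria, 9,698 units, $73,607.82):
Code 61.16 is under a tariff-rate quota (threshold 3,629 units). In-quota: 3,629 units at 4%; over-quota: 6,069 units at 18%.
Pro-rata value split: in-quota = $73,607.82 × 3,629/9,698 = $27,544.11; over-quota = $73,607.82 − $27,544.11 = $46,063.71.
In-quota duty = $27,544.11 × 4% = $1,101.76. Over-quota duty = $46,063.71 × 18% = $8,291.47.
Line duty = $1,101.76 + $8,291.47 = $9,393.23.
Line 3 (64.01, Eriica, 3,629 kg, $77,624.31):
Base rate for 64.01 is 13%.
Origin Eriica qualifies under the Bralay–Eriica agreement and 64.01 is covered: preferential rate Free applies instead.
The additional-duty order on 64.01 targets Erioria, not Eriica; it does not apply.
Duty = $77,624.31 × 0% = $0.00.
Line 4 (81.46, Quenoria, 2,076 m², $460,560.60):
Base rate for 81.46 is 20% + $1.68/m².
Duty = $460,560.60 × 20% + 2,076 × $1.68 = $95,599.80.
Total = $28,344.58 + $9,393.23 + $0.00 + $95,599.80 = $133,337.61.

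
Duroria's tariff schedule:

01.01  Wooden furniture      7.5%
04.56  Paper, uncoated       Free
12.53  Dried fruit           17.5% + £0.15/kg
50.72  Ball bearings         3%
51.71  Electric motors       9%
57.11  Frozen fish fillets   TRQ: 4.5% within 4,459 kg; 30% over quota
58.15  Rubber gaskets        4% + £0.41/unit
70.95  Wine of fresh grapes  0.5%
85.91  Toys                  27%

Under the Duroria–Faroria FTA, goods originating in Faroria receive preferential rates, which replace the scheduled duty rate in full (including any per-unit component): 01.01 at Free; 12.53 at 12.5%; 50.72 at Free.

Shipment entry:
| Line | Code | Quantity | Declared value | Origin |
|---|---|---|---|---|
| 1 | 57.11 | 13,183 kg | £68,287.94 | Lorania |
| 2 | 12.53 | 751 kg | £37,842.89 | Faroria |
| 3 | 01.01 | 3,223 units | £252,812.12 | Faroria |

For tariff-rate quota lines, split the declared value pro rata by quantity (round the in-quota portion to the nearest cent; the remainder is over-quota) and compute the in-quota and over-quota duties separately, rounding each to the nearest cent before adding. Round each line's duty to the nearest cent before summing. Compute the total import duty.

Line 1 (57.11, Lorania, 13,183 kg, £68,287.94):
Code 57.11 is under a tariff-rate quota (threshold 4,459 kg). In-quota: 4,459 kg at 4.5%; over-quota: 8,724 kg at 30%.
Pro-rata value split: in-quota = £68,287.94 × 4,459/13,183 = £23,097.62; over-quota = £68,287.94 − £23,097.62 = £45,190.32.
In-quota duty = £23,097.62 × 4.5% = £1,039.39. Over-quota duty = £45,190.32 × 30% = £13,557.10.
Line duty = £1,039.39 + £13,557.10 = £14,596.49.
Line 2 (12.53, Faroria, 751 kg, £37,842.89):
Base rate for 12.53 is 17.5% + £0.15/kg.
Origin Faroria qualifies under the Duroria–Faroria agreement and 12.53 is covered: preferential rate 12.5% applies instead.
Duty = £37,842.89 × 12.5% = £4,730.36.
Line 3 (01.01, Faroria, 3,223 units, £252,812.12):
Base rate for 01.01 is 7.5%.
Origin Faroria qualifies under the Duroria–Faroria agreement and 01.01 is covered: preferential rate Free applies instead.
Duty = £252,812.12 × 0% = £0.00.
Total = £14,596.49 + £4,730.36 + £0.00 = £19,326.85.

£19,326.85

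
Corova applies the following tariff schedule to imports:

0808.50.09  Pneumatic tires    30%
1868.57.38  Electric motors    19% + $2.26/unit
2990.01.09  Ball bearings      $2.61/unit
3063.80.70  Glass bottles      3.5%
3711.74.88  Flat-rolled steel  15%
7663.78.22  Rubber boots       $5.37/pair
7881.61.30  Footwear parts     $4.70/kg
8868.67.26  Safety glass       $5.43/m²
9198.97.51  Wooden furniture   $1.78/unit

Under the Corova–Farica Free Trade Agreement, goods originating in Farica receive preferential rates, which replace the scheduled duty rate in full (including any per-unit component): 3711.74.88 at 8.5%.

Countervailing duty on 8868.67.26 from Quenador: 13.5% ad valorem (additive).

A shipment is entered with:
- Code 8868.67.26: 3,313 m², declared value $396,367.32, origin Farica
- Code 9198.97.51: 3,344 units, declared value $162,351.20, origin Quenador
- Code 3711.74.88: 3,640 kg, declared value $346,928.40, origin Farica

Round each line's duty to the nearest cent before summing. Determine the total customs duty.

$53,430.82

Line 1 (8868.67.26, Farica, 3,313 m², $396,367.32):
Base rate for 8868.67.26 is $5.43/m².
Origin Farica is the FTA partner but 8868.67.26 is not on the preference list; base rate stands.
The additional-duty order on 8868.67.26 targets Quenador, not Farica; it does not apply.
Duty = 3,313 × $5.43 = $17,989.59.
Line 2 (9198.97.51, Quenador, 3,344 units, $162,351.20):
Base rate for 9198.97.51 is $1.78/unit.
Duty = 3,344 × $1.78 = $5,952.32.
Line 3 (3711.74.88, Farica, 3,640 kg, $346,928.40):
Base rate for 3711.74.88 is 15%.
Origin Farica qualifies under the Corova–Farica agreement and 3711.74.88 is covered: preferential rate 8.5% applies instead.
Duty = $346,928.40 × 8.5% = $29,488.91.
Total = $17,989.59 + $5,952.32 + $29,488.91 = $53,430.82.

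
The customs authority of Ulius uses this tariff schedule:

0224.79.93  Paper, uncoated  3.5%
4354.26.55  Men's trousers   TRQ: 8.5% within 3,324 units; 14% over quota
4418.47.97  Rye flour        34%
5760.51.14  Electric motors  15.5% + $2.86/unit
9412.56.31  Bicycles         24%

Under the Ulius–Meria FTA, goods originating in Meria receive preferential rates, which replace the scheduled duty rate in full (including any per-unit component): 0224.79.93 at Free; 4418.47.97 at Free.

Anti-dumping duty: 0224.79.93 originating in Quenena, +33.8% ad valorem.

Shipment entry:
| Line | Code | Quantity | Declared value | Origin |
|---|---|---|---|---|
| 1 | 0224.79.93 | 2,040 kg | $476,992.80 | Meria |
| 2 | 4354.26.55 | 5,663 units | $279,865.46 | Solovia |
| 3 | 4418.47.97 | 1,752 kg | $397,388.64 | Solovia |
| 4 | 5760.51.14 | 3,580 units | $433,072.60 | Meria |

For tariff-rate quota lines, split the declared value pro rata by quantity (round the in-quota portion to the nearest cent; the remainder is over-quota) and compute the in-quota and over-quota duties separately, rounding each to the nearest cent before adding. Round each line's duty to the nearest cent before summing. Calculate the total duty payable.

$242,623.39

Line 1 (0224.79.93, Meria, 2,040 kg, $476,992.80):
Base rate for 0224.79.93 is 3.5%.
Origin Meria qualifies under the Ulius–Meria agreement and 0224.79.93 is covered: preferential rate Free applies instead.
The additional-duty order on 0224.79.93 targets Quenena, not Meria; it does not apply.
Duty = $476,992.80 × 0% = $0.00.
Line 2 (4354.26.55, Solovia, 5,663 units, $279,865.46):
Code 4354.26.55 is under a tariff-rate quota (threshold 3,324 units). In-quota: 3,324 units at 8.5%; over-quota: 2,339 units at 14%.
Pro-rata value split: in-quota = $279,865.46 × 3,324/5,663 = $164,272.08; over-quota = $279,865.46 − $164,272.08 = $115,593.38.
In-quota duty = $164,272.08 × 8.5% = $13,963.13. Over-quota duty = $115,593.38 × 14% = $16,183.07.
Line duty = $13,963.13 + $16,183.07 = $30,146.20.
Line 3 (4418.47.97, Solovia, 1,752 kg, $397,388.64):
Base rate for 4418.47.97 is 34%.
4418.47.97 has an FTA preferential rate, but origin Solovia is not Meria; base rate stands.
Duty = $397,388.64 × 34% = $135,112.14.
Line 4 (5760.51.14, Meria, 3,580 units, $433,072.60):
Base rate for 5760.51.14 is 15.5% + $2.86/unit.
Origin Meria is the FTA partner but 5760.51.14 is not on the preference list; base rate stands.
Duty = $433,072.60 × 15.5% + 3,580 × $2.86 = $77,365.05.
Total = $0.00 + $30,146.20 + $135,112.14 + $77,365.05 = $242,623.39.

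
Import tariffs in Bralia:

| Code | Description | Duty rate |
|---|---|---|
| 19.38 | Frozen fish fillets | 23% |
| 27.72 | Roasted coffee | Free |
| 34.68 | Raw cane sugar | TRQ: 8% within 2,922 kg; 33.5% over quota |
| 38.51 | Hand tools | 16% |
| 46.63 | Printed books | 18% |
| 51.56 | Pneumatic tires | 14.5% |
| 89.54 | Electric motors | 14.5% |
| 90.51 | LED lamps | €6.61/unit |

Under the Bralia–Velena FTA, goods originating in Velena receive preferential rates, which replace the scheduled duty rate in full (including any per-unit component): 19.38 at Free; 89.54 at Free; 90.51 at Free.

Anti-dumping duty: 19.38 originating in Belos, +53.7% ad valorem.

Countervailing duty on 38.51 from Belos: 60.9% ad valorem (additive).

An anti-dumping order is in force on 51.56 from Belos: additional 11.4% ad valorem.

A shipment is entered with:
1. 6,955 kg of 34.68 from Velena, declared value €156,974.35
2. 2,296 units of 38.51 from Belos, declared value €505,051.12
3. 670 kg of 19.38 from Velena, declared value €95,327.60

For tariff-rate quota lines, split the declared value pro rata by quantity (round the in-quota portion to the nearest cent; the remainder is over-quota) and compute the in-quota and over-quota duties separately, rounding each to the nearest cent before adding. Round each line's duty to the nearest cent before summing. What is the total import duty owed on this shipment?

Line 1 (34.68, Velena, 6,955 kg, €156,974.35):
Code 34.68 is under a tariff-rate quota (threshold 2,922 kg). In-quota: 2,922 kg at 8%; over-quota: 4,033 kg at 33.5%.
Pro-rata value split: in-quota = €156,974.35 × 2,922/6,955 = €65,949.54; over-quota = €156,974.35 − €65,949.54 = €91,024.81.
In-quota duty = €65,949.54 × 8% = €5,275.96. Over-quota duty = €91,024.81 × 33.5% = €30,493.31.
Line duty = €5,275.96 + €30,493.31 = €35,769.27.
Line 2 (38.51, Belos, 2,296 units, €505,051.12):
Base rate for 38.51 is 16%.
Additional duty on 38.51 from Belos: +60.9%. Applied ad valorem rate: 16% + 60.9% = 76.9%.
Duty = €505,051.12 × 76.9% = €388,384.31.
Line 3 (19.38, Velena, 670 kg, €95,327.60):
Base rate for 19.38 is 23%.
Origin Velena qualifies under the Bralia–Velena agreement and 19.38 is covered: preferential rate Free applies instead.
The additional-duty order on 19.38 targets Belos, not Velena; it does not apply.
Duty = €95,327.60 × 0% = €0.00.
Total = €35,769.27 + €388,384.31 + €0.00 = €424,153.58.

€424,153.58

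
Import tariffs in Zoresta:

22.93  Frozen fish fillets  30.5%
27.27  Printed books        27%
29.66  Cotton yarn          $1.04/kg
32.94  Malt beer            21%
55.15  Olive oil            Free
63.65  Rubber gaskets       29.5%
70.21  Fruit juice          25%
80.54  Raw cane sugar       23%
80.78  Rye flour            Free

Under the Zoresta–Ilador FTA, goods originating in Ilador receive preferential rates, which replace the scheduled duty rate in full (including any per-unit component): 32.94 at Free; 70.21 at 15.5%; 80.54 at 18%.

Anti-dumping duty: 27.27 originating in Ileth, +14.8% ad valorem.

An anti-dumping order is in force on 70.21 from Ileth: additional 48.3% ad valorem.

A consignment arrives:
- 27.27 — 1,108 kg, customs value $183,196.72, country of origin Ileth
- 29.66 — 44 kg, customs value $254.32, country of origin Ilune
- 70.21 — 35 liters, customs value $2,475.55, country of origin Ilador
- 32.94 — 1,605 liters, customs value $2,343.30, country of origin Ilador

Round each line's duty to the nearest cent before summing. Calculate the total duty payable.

Line 1 (27.27, Ileth, 1,108 kg, $183,196.72):
Base rate for 27.27 is 27%.
Additional duty on 27.27 from Ileth: +14.8%. Applied ad valorem rate: 27% + 14.8% = 41.8%.
Duty = $183,196.72 × 41.8% = $76,576.23.
Line 2 (29.66, Ilune, 44 kg, $254.32):
Base rate for 29.66 is $1.04/kg.
Duty = 44 × $1.04 = $45.76.
Line 3 (70.21, Ilador, 35 liters, $2,475.55):
Base rate for 70.21 is 25%.
Origin Ilador qualifies under the Zoresta–Ilador agreement and 70.21 is covered: preferential rate 15.5% applies instead.
The additional-duty order on 70.21 targets Ileth, not Ilador; it does not apply.
Duty = $2,475.55 × 15.5% = $383.71.
Line 4 (32.94, Ilador, 1,605 liters, $2,343.30):
Base rate for 32.94 is 21%.
Origin Ilador qualifies under the Zoresta–Ilador agreement and 32.94 is covered: preferential rate Free applies instead.
Duty = $2,343.30 × 0% = $0.00.
Total = $76,576.23 + $45.76 + $383.71 + $0.00 = $77,005.70.

$77,005.70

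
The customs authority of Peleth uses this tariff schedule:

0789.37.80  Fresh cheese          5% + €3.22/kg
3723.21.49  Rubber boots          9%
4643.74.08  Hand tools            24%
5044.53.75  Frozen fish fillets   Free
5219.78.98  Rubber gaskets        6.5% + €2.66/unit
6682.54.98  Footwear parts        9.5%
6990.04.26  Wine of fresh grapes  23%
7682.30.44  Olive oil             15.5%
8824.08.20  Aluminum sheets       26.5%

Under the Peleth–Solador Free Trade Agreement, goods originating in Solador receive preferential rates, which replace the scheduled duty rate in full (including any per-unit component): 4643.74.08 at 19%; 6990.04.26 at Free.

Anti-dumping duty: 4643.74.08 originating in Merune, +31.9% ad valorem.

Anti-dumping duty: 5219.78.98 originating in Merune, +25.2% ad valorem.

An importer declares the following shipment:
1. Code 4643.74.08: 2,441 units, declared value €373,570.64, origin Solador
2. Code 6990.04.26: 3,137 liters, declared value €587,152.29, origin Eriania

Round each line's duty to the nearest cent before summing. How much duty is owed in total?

Line 1 (4643.74.08, Solador, 2,441 units, €373,570.64):
Base rate for 4643.74.08 is 24%.
Origin Solador qualifies under the Peleth–Solador agreement and 4643.74.08 is covered: preferential rate 19% applies instead.
The additional-duty order on 4643.74.08 targets Merune, not Solador; it does not apply.
Duty = €373,570.64 × 19% = €70,978.42.
Line 2 (6990.04.26, Eriania, 3,137 liters, €587,152.29):
Base rate for 6990.04.26 is 23%.
6990.04.26 has an FTA preferential rate, but origin Eriania is not Solador; base rate stands.
Duty = €587,152.29 × 23% = €135,045.03.
Total = €70,978.42 + €135,045.03 = €206,023.45.

€206,023.45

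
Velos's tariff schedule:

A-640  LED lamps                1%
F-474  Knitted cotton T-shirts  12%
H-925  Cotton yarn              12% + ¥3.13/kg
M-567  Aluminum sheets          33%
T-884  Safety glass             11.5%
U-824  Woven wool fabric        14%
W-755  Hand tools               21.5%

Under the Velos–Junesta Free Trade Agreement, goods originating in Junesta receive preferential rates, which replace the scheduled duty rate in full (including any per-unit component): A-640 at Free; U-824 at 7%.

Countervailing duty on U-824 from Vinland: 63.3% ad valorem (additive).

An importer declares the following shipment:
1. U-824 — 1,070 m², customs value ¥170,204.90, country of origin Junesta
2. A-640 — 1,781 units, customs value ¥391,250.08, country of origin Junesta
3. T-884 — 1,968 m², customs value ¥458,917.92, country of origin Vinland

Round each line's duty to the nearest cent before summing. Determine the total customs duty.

¥64,689.90

Line 1 (U-824, Junesta, 1,070 m², ¥170,204.90):
Base rate for U-824 is 14%.
Origin Junesta qualifies under the Velos–Junesta agreement and U-824 is covered: preferential rate 7% applies instead.
The additional-duty order on U-824 targets Vinland, not Junesta; it does not apply.
Duty = ¥170,204.90 × 7% = ¥11,914.34.
Line 2 (A-640, Junesta, 1,781 units, ¥391,250.08):
Base rate for A-640 is 1%.
Origin Junesta qualifies under the Velos–Junesta agreement and A-640 is covered: preferential rate Free applies instead.
Duty = ¥391,250.08 × 0% = ¥0.00.
Line 3 (T-884, Vinland, 1,968 m², ¥458,917.92):
Base rate for T-884 is 11.5%.
Duty = ¥458,917.92 × 11.5% = ¥52,775.56.
Total = ¥11,914.34 + ¥0.00 + ¥52,775.56 = ¥64,689.90.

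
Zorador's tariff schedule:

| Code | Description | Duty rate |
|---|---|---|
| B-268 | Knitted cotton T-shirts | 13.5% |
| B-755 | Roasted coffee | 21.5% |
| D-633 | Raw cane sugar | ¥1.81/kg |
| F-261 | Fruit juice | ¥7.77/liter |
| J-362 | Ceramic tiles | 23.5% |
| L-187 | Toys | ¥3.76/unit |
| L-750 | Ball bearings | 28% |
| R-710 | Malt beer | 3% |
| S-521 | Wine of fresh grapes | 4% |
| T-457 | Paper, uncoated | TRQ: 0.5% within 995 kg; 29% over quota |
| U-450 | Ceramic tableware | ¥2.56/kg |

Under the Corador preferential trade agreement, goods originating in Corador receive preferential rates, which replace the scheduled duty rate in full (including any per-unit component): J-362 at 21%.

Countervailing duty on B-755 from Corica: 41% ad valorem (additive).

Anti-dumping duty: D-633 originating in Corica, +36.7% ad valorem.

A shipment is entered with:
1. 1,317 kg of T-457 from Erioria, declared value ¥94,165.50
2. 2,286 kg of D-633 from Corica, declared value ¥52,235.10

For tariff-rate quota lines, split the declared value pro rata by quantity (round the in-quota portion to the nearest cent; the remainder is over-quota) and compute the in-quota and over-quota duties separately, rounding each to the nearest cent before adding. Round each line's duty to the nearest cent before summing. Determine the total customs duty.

¥30,340.32

Line 1 (T-457, Erioria, 1,317 kg, ¥94,165.50):
Code T-457 is under a tariff-rate quota (threshold 995 kg). In-quota: 995 kg at 0.5%; over-quota: 322 kg at 29%.
Pro-rata value split: in-quota = ¥94,165.50 × 995/1,317 = ¥71,142.50; over-quota = ¥94,165.50 − ¥71,142.50 = ¥23,023.00.
In-quota duty = ¥71,142.50 × 0.5% = ¥355.71. Over-quota duty = ¥23,023.00 × 29% = ¥6,676.67.
Line duty = ¥355.71 + ¥6,676.67 = ¥7,032.38.
Line 2 (D-633, Corica, 2,286 kg, ¥52,235.10):
Base rate for D-633 is ¥1.81/kg.
Additional duty on D-633 from Corica: +36.7% ad valorem. Applied ad valorem rate = 36.7%.
Duty = ¥52,235.10 × 36.7% + 2,286 × ¥1.81 = ¥23,307.94.
Total = ¥7,032.38 + ¥23,307.94 = ¥30,340.32.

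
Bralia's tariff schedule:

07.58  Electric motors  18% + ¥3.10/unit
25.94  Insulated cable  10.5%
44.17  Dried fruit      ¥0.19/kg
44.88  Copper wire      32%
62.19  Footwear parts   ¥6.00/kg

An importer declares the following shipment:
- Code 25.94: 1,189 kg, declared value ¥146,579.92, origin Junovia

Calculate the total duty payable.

¥15,390.89

Line 1 (25.94, Junovia, 1,189 kg, ¥146,579.92):
Base rate for 25.94 is 10.5%.
Duty = ¥146,579.92 × 10.5% = ¥15,390.89.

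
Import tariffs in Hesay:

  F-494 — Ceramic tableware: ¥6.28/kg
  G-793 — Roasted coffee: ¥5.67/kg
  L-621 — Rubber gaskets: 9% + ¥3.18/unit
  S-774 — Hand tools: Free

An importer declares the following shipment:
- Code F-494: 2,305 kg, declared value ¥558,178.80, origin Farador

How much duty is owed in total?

¥14,475.40

Line 1 (F-494, Farador, 2,305 kg, ¥558,178.80):
Base rate for F-494 is ¥6.28/kg.
Duty = 2,305 × ¥6.28 = ¥14,475.40.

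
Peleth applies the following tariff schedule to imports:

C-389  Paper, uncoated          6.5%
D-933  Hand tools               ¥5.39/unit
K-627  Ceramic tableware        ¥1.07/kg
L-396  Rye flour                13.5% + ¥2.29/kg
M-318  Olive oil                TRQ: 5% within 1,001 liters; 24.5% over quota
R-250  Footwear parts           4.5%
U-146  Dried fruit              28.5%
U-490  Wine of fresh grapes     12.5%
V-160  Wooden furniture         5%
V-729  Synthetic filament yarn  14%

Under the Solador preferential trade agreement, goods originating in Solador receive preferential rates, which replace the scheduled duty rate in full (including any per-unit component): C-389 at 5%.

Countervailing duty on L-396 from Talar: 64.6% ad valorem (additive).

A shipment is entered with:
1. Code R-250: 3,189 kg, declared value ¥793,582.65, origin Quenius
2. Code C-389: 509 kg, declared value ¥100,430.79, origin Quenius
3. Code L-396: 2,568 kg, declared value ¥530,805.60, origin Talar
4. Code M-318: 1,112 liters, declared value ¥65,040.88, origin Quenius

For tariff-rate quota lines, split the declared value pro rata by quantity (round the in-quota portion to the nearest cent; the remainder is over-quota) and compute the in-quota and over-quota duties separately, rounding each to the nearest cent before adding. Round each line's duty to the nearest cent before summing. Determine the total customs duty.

Line 1 (R-250, Quenius, 3,189 kg, ¥793,582.65):
Base rate for R-250 is 4.5%.
Duty = ¥793,582.65 × 4.5% = ¥35,711.22.
Line 2 (C-389, Quenius, 509 kg, ¥100,430.79):
Base rate for C-389 is 6.5%.
C-389 has an FTA preferential rate, but origin Quenius is not Solador; base rate stands.
Duty = ¥100,430.79 × 6.5% = ¥6,528.00.
Line 3 (L-396, Talar, 2,568 kg, ¥530,805.60):
Base rate for L-396 is 13.5% + ¥2.29/kg.
Additional duty on L-396 from Talar: +64.6%. Applied ad valorem rate: 13.5% + 64.6% = 78.1%.
Duty = ¥530,805.60 × 78.1% + 2,568 × ¥2.29 = ¥420,439.89.
Line 4 (M-318, Quenius, 1,112 liters, ¥65,040.88):
Code M-318 is under a tariff-rate quota (threshold 1,001 liters). In-quota: 1,001 liters at 5%; over-quota: 111 liters at 24.5%.
Pro-rata value split: in-quota = ¥65,040.88 × 1,001/1,112 = ¥58,548.49; over-quota = ¥65,040.88 − ¥58,548.49 = ¥6,492.39.
In-quota duty = ¥58,548.49 × 5% = ¥2,927.42. Over-quota duty = ¥6,492.39 × 24.5% = ¥1,590.64.
Line duty = ¥2,927.42 + ¥1,590.64 = ¥4,518.06.
Total = ¥35,711.22 + ¥6,528.00 + ¥420,439.89 + ¥4,518.06 = ¥467,197.17.

¥467,197.17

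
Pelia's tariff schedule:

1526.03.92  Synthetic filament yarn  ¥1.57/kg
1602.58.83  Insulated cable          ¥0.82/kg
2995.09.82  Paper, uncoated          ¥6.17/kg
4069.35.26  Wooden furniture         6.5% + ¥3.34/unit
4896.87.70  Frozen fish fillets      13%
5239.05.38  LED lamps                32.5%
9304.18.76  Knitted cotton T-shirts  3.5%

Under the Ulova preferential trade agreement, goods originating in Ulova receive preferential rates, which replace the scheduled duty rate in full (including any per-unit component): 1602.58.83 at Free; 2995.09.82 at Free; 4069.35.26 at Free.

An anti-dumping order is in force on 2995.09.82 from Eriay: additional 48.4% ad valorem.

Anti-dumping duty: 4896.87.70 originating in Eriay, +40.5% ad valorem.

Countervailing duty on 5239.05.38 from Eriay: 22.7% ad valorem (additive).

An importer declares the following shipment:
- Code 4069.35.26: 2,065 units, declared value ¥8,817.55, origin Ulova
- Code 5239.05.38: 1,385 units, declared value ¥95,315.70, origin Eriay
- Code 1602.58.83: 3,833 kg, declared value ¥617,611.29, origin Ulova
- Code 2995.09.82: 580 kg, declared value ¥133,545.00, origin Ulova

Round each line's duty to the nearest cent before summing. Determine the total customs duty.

Line 1 (4069.35.26, Ulova, 2,065 units, ¥8,817.55):
Base rate for 4069.35.26 is 6.5% + ¥3.34/unit.
Origin Ulova qualifies under the Pelia–Ulova agreement and 4069.35.26 is covered: preferential rate Free applies instead.
Duty = ¥8,817.55 × 0% = ¥0.00.
Line 2 (5239.05.38, Eriay, 1,385 units, ¥95,315.70):
Base rate for 5239.05.38 is 32.5%.
Additional duty on 5239.05.38 from Eriay: +22.7%. Applied ad valorem rate: 32.5% + 22.7% = 55.2%.
Duty = ¥95,315.70 × 55.2% = ¥52,614.27.
Line 3 (1602.58.83, Ulova, 3,833 kg, ¥617,611.29):
Base rate for 1602.58.83 is ¥0.82/kg.
Origin Ulova qualifies under the Pelia–Ulova agreement and 1602.58.83 is covered: preferential rate Free applies instead.
Duty = ¥617,611.29 × 0% = ¥0.00.
Line 4 (2995.09.82, Ulova, 580 kg, ¥133,545.00):
Base rate for 2995.09.82 is ¥6.17/kg.
Origin Ulova qualifies under the Pelia–Ulova agreement and 2995.09.82 is covered: preferential rate Free applies instead.
The additional-duty order on 2995.09.82 targets Eriay, not Ulova; it does not apply.
Duty = ¥133,545.00 × 0% = ¥0.00.
Total = ¥0.00 + ¥52,614.27 + ¥0.00 + ¥0.00 = ¥52,614.27.

¥52,614.27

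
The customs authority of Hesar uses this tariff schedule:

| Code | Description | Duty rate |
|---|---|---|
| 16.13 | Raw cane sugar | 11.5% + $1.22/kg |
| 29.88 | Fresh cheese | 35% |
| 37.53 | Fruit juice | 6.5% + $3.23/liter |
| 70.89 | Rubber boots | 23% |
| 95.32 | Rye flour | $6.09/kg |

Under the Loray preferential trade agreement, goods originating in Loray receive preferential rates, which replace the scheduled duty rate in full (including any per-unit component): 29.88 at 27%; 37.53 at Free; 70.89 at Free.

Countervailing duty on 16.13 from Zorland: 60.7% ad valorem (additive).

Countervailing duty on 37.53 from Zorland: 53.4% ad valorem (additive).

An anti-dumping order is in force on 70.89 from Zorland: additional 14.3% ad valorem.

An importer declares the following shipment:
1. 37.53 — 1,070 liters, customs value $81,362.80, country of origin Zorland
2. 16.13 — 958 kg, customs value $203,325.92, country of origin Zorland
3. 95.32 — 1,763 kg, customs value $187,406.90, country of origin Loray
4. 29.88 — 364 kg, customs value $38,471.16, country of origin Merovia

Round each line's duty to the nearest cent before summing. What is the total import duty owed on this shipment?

Line 1 (37.53, Zorland, 1,070 liters, $81,362.80):
Base rate for 37.53 is 6.5% + $3.23/liter.
37.53 has an FTA preferential rate, but origin Zorland is not Loray; base rate stands.
Additional duty on 37.53 from Zorland: +53.4%. Applied ad valorem rate: 6.5% + 53.4% = 59.9%.
Duty = $81,362.80 × 59.9% + 1,070 × $3.23 = $52,192.42.
Line 2 (16.13, Zorland, 958 kg, $203,325.92):
Base rate for 16.13 is 11.5% + $1.22/kg.
Additional duty on 16.13 from Zorland: +60.7%. Applied ad valorem rate: 11.5% + 60.7% = 72.2%.
Duty = $203,325.92 × 72.2% + 958 × $1.22 = $147,970.07.
Line 3 (95.32, Loray, 1,763 kg, $187,406.90):
Base rate for 95.32 is $6.09/kg.
Origin Loray is the FTA partner but 95.32 is not on the preference list; base rate stands.
Duty = 1,763 × $6.09 = $10,736.67.
Line 4 (29.88, Merovia, 364 kg, $38,471.16):
Base rate for 29.88 is 35%.
29.88 has an FTA preferential rate, but origin Merovia is not Loray; base rate stands.
Duty = $38,471.16 × 35% = $13,464.91.
Total = $52,192.42 + $147,970.07 + $10,736.67 + $13,464.91 = $224,364.07.

$224,364.07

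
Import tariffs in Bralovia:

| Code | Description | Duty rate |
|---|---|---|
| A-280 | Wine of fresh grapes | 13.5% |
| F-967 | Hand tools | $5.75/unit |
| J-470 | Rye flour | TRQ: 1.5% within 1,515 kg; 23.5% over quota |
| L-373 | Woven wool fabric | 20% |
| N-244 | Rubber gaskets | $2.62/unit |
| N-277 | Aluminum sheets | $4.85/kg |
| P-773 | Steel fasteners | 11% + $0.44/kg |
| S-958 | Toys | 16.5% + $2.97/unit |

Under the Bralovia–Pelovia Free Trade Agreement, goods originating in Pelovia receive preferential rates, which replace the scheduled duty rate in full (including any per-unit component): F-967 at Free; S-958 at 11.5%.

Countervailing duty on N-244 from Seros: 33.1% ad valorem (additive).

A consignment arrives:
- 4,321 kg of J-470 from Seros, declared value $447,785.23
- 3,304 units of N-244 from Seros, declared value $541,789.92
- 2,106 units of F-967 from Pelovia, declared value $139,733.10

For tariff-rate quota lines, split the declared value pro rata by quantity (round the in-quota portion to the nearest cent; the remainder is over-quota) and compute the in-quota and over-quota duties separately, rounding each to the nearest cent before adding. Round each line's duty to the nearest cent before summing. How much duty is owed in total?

Line 1 (J-470, Seros, 4,321 kg, $447,785.23):
Code J-470 is under a tariff-rate quota (threshold 1,515 kg). In-quota: 1,515 kg at 1.5%; over-quota: 2,806 kg at 23.5%.
Pro-rata value split: in-quota = $447,785.23 × 1,515/4,321 = $156,999.45; over-quota = $447,785.23 − $156,999.45 = $290,785.78.
In-quota duty = $156,999.45 × 1.5% = $2,354.99. Over-quota duty = $290,785.78 × 23.5% = $68,334.66.
Line duty = $2,354.99 + $68,334.66 = $70,689.65.
Line 2 (N-244, Seros, 3,304 units, $541,789.92):
Base rate for N-244 is $2.62/unit.
Additional duty on N-244 from Seros: +33.1% ad valorem. Applied ad valorem rate = 33.1%.
Duty = $541,789.92 × 33.1% + 3,304 × $2.62 = $187,988.94.
Line 3 (F-967, Pelovia, 2,106 units, $139,733.10):
Base rate for F-967 is $5.75/unit.
Origin Pelovia qualifies under the Bralovia–Pelovia agreement and F-967 is covered: preferential rate Free applies instead.
Duty = $139,733.10 × 0% = $0.00.
Total = $70,689.65 + $187,988.94 + $0.00 = $258,678.59.

$258,678.59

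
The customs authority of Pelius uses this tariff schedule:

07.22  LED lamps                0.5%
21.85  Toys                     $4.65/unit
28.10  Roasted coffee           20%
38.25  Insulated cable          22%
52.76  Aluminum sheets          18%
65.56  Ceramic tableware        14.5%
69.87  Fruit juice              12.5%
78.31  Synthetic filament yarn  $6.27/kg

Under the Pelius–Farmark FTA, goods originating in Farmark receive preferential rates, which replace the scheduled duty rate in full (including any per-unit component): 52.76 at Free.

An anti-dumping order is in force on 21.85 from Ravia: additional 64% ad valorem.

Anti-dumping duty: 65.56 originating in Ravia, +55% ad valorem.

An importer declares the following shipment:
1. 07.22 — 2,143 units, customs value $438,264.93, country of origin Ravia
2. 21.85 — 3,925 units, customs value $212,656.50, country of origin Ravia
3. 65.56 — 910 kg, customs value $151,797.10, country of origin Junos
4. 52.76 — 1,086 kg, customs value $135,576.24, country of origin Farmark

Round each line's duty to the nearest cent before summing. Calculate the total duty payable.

$178,553.31

Line 1 (07.22, Ravia, 2,143 units, $438,264.93):
Base rate for 07.22 is 0.5%.
Duty = $438,264.93 × 0.5% = $2,191.32.
Line 2 (21.85, Ravia, 3,925 units, $212,656.50):
Base rate for 21.85 is $4.65/unit.
Additional duty on 21.85 from Ravia: +64% ad valorem. Applied ad valorem rate = 64%.
Duty = $212,656.50 × 64% + 3,925 × $4.65 = $154,351.41.
Line 3 (65.56, Junos, 910 kg, $151,797.10):
Base rate for 65.56 is 14.5%.
The additional-duty order on 65.56 targets Ravia, not Junos; it does not apply.
Duty = $151,797.10 × 14.5% = $22,010.58.
Line 4 (52.76, Farmark, 1,086 kg, $135,576.24):
Base rate for 52.76 is 18%.
Origin Farmark qualifies under the Pelius–Farmark agreement and 52.76 is covered: preferential rate Free applies instead.
Duty = $135,576.24 × 0% = $0.00.
Total = $2,191.32 + $154,351.41 + $22,010.58 + $0.00 = $178,553.31.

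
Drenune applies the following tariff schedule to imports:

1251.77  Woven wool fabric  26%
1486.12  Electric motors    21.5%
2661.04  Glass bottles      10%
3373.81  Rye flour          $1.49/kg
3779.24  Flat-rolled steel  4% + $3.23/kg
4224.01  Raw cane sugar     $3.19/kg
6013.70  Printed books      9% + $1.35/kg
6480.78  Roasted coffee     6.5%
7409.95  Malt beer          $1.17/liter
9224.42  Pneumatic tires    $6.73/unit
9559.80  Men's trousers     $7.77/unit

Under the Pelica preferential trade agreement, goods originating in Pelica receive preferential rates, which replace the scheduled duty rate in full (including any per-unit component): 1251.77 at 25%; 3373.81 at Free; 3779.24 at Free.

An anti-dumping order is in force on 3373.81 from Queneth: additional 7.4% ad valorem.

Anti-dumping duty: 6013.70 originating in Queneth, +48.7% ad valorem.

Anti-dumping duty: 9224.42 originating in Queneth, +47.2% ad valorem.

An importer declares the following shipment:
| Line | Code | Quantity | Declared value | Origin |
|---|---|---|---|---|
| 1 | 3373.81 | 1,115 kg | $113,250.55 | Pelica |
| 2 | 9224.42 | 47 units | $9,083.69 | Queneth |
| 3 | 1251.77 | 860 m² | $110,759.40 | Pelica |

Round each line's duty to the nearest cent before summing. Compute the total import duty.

Line 1 (3373.81, Pelica, 1,115 kg, $113,250.55):
Base rate for 3373.81 is $1.49/kg.
Origin Pelica qualifies under the Drenune–Pelica agreement and 3373.81 is covered: preferential rate Free applies instead.
The additional-duty order on 3373.81 targets Queneth, not Pelica; it does not apply.
Duty = $113,250.55 × 0% = $0.00.
Line 2 (9224.42, Queneth, 47 units, $9,083.69):
Base rate for 9224.42 is $6.73/unit.
Additional duty on 9224.42 from Queneth: +47.2% ad valorem. Applied ad valorem rate = 47.2%.
Duty = $9,083.69 × 47.2% + 47 × $6.73 = $4,603.81.
Line 3 (1251.77, Pelica, 860 m², $110,759.40):
Base rate for 1251.77 is 26%.
Origin Pelica qualifies under the Drenune–Pelica agreement and 1251.77 is covered: preferential rate 25% applies instead.
Duty = $110,759.40 × 25% = $27,689.85.
Total = $0.00 + $4,603.81 + $27,689.85 = $32,293.66.

$32,293.66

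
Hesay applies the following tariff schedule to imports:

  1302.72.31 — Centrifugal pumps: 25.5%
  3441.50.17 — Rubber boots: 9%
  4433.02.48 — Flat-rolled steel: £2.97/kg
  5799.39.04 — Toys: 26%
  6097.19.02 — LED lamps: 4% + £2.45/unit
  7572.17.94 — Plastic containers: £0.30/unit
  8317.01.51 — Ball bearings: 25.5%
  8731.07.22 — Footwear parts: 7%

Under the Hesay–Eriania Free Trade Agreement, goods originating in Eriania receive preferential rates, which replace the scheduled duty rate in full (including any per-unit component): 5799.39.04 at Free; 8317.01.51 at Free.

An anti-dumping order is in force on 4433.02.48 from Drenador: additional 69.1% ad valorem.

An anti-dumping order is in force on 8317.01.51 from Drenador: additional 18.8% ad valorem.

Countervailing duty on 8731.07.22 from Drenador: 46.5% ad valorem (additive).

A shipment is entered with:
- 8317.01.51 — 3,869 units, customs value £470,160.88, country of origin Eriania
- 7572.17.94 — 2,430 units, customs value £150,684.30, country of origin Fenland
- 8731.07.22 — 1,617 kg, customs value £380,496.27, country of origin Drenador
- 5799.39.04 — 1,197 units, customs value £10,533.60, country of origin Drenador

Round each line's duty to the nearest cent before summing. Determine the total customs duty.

Line 1 (8317.01.51, Eriania, 3,869 units, £470,160.88):
Base rate for 8317.01.51 is 25.5%.
Origin Eriania qualifies under the Hesay–Eriania agreement and 8317.01.51 is covered: preferential rate Free applies instead.
The additional-duty order on 8317.01.51 targets Drenador, not Eriania; it does not apply.
Duty = £470,160.88 × 0% = £0.00.
Line 2 (7572.17.94, Fenland, 2,430 units, £150,684.30):
Base rate for 7572.17.94 is £0.30/unit.
Duty = 2,430 × £0.30 = £729.00.
Line 3 (8731.07.22, Drenador, 1,617 kg, £380,496.27):
Base rate for 8731.07.22 is 7%.
Additional duty on 8731.07.22 from Drenador: +46.5%. Applied ad valorem rate: 7% + 46.5% = 53.5%.
Duty = £380,496.27 × 53.5% = £203,565.50.
Line 4 (5799.39.04, Drenador, 1,197 units, £10,533.60):
Base rate for 5799.39.04 is 26%.
5799.39.04 has an FTA preferential rate, but origin Drenador is not Eriania; base rate stands.
Duty = £10,533.60 × 26% = £2,738.74.
Total = £0.00 + £729.00 + £203,565.50 + £2,738.74 = £207,033.24.

£207,033.24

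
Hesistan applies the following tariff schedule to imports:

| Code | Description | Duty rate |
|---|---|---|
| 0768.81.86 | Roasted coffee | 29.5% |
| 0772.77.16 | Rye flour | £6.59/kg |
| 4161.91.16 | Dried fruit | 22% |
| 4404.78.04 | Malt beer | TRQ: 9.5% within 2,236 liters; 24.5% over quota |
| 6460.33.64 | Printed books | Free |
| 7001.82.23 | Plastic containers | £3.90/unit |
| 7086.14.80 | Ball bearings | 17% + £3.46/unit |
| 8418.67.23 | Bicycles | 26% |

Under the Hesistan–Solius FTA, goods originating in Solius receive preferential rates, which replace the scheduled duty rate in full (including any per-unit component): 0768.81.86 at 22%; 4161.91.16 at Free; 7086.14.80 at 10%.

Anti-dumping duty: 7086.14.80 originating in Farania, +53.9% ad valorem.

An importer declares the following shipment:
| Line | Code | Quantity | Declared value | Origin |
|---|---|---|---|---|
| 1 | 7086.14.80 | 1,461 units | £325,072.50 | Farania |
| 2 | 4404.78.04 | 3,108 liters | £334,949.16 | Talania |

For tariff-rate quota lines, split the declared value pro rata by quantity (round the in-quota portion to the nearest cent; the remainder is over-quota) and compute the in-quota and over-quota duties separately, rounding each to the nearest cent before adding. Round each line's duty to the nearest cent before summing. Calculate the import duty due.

Line 1 (7086.14.80, Farania, 1,461 units, £325,072.50):
Base rate for 7086.14.80 is 17% + £3.46/unit.
7086.14.80 has an FTA preferential rate, but origin Farania is not Solius; base rate stands.
Additional duty on 7086.14.80 from Farania: +53.9%. Applied ad valorem rate: 17% + 53.9% = 70.9%.
Duty = £325,072.50 × 70.9% + 1,461 × £3.46 = £235,531.46.
Line 2 (4404.78.04, Talania, 3,108 liters, £334,949.16):
Code 4404.78.04 is under a tariff-rate quota (threshold 2,236 liters). In-quota: 2,236 liters at 9.5%; over-quota: 872 liters at 24.5%.
Pro-rata value split: in-quota = £334,949.16 × 2,236/3,108 = £240,973.72; over-quota = £334,949.16 − £240,973.72 = £93,975.44.
In-quota duty = £240,973.72 × 9.5% = £22,892.50. Over-quota duty = £93,975.44 × 24.5% = £23,023.98.
Line duty = £22,892.50 + £23,023.98 = £45,916.48.
Total = £235,531.46 + £45,916.48 = £281,447.94.

£281,447.94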